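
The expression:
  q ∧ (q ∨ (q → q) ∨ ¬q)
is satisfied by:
  {q: True}


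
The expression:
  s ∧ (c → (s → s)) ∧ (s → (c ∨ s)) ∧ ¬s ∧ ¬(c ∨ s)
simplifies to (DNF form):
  False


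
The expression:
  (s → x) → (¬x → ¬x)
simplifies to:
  True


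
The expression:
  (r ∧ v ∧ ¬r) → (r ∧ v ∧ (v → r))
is always true.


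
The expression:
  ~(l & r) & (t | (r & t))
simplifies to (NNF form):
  t & (~l | ~r)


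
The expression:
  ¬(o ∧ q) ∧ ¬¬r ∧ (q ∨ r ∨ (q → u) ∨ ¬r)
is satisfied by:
  {r: True, o: False, q: False}
  {r: True, q: True, o: False}
  {r: True, o: True, q: False}


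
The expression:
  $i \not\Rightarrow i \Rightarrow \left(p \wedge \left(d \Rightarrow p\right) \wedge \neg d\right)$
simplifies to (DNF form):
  $\text{True}$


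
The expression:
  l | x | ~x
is always true.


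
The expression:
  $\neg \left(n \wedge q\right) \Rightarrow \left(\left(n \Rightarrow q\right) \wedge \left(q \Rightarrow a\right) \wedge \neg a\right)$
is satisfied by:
  {n: True, q: True, a: False}
  {n: True, q: True, a: True}
  {a: False, n: False, q: False}


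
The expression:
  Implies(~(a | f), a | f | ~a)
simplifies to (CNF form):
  True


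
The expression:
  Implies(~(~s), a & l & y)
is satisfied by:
  {a: True, l: True, y: True, s: False}
  {a: True, l: True, y: False, s: False}
  {a: True, y: True, l: False, s: False}
  {a: True, y: False, l: False, s: False}
  {l: True, y: True, a: False, s: False}
  {l: True, a: False, y: False, s: False}
  {l: False, y: True, a: False, s: False}
  {l: False, a: False, y: False, s: False}
  {a: True, s: True, l: True, y: True}


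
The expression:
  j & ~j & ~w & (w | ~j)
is never true.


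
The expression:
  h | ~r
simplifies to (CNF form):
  h | ~r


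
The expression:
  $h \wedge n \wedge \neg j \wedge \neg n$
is never true.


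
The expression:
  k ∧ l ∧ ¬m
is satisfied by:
  {k: True, l: True, m: False}


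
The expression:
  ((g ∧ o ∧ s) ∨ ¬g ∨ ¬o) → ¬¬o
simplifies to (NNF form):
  o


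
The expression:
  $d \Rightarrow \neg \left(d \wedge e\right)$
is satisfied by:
  {e: False, d: False}
  {d: True, e: False}
  {e: True, d: False}


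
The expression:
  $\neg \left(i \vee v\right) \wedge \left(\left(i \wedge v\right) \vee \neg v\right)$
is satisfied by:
  {v: False, i: False}


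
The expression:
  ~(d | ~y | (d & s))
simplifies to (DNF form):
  y & ~d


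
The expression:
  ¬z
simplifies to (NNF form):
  ¬z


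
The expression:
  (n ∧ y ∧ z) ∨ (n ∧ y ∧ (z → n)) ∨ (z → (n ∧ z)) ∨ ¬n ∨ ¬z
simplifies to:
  True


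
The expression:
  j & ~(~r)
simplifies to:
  j & r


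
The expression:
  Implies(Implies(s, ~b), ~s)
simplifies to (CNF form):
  b | ~s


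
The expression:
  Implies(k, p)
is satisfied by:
  {p: True, k: False}
  {k: False, p: False}
  {k: True, p: True}


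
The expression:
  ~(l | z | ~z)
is never true.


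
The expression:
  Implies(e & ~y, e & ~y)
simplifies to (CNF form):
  True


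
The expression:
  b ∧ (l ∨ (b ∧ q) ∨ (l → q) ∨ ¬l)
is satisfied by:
  {b: True}


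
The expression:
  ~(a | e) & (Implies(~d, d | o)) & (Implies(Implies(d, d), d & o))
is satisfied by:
  {d: True, o: True, e: False, a: False}


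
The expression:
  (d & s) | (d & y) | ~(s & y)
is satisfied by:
  {d: True, s: False, y: False}
  {s: False, y: False, d: False}
  {d: True, y: True, s: False}
  {y: True, s: False, d: False}
  {d: True, s: True, y: False}
  {s: True, d: False, y: False}
  {d: True, y: True, s: True}


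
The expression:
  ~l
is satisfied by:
  {l: False}


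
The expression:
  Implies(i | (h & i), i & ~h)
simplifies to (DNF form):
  ~h | ~i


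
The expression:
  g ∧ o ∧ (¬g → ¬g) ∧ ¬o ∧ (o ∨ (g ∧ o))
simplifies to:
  False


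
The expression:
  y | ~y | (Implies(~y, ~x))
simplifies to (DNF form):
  True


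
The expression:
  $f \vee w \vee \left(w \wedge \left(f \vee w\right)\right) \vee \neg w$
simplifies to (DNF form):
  $\text{True}$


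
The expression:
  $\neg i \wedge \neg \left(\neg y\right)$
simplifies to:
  $y \wedge \neg i$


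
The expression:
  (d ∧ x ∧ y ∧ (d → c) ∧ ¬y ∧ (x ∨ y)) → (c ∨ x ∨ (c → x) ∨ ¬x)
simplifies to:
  True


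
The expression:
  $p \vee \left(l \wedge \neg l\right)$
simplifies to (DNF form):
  $p$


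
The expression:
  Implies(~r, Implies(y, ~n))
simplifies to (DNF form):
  r | ~n | ~y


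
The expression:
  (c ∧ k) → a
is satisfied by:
  {a: True, k: False, c: False}
  {k: False, c: False, a: False}
  {a: True, c: True, k: False}
  {c: True, k: False, a: False}
  {a: True, k: True, c: False}
  {k: True, a: False, c: False}
  {a: True, c: True, k: True}


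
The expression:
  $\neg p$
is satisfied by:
  {p: False}


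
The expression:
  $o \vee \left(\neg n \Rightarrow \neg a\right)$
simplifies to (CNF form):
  $n \vee o \vee \neg a$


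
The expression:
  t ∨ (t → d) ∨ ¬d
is always true.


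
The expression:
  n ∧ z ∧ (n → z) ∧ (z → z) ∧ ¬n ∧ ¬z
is never true.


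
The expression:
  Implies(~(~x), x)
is always true.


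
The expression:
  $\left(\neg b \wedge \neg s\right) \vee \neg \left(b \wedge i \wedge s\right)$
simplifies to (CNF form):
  $\neg b \vee \neg i \vee \neg s$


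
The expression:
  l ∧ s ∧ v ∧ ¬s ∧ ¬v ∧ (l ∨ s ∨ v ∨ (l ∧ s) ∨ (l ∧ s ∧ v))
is never true.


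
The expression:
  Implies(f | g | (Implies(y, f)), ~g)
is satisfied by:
  {g: False}


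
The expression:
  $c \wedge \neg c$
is never true.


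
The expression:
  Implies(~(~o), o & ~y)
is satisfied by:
  {o: False, y: False}
  {y: True, o: False}
  {o: True, y: False}


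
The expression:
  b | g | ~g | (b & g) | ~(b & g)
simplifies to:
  True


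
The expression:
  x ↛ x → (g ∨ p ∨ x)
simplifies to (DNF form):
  True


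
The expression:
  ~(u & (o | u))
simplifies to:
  ~u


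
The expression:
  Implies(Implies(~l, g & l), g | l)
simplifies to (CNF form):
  True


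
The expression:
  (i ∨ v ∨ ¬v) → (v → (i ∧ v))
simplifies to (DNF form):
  i ∨ ¬v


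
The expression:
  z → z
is always true.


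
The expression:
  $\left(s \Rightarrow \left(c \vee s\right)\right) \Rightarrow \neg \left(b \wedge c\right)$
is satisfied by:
  {c: False, b: False}
  {b: True, c: False}
  {c: True, b: False}


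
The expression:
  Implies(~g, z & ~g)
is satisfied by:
  {z: True, g: True}
  {z: True, g: False}
  {g: True, z: False}


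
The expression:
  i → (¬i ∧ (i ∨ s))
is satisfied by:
  {i: False}


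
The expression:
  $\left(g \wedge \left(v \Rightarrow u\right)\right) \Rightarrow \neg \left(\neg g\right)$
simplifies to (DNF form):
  $\text{True}$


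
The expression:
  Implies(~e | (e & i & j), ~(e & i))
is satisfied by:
  {e: False, i: False, j: False}
  {j: True, e: False, i: False}
  {i: True, e: False, j: False}
  {j: True, i: True, e: False}
  {e: True, j: False, i: False}
  {j: True, e: True, i: False}
  {i: True, e: True, j: False}


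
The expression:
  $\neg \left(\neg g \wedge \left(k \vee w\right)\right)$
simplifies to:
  $g \vee \left(\neg k \wedge \neg w\right)$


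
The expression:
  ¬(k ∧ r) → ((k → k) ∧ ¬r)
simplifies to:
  k ∨ ¬r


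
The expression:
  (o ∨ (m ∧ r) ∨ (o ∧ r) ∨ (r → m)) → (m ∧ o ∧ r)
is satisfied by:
  {r: True, o: False, m: False}
  {r: True, m: True, o: True}


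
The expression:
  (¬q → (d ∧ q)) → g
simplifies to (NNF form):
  g ∨ ¬q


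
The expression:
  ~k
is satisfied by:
  {k: False}


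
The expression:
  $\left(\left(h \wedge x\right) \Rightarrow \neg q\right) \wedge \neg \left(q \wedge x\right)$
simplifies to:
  $\neg q \vee \neg x$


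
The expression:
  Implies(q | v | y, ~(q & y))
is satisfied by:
  {q: False, y: False}
  {y: True, q: False}
  {q: True, y: False}


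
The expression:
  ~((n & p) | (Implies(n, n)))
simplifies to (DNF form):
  False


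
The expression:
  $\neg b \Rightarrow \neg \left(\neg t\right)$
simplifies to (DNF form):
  $b \vee t$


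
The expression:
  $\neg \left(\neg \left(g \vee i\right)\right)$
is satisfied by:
  {i: True, g: True}
  {i: True, g: False}
  {g: True, i: False}


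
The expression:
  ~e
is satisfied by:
  {e: False}


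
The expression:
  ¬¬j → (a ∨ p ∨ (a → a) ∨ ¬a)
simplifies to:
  True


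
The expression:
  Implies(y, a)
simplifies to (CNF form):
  a | ~y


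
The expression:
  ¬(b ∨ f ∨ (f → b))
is never true.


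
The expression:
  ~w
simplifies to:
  ~w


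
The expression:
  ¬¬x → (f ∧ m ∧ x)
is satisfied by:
  {f: True, m: True, x: False}
  {f: True, m: False, x: False}
  {m: True, f: False, x: False}
  {f: False, m: False, x: False}
  {x: True, f: True, m: True}


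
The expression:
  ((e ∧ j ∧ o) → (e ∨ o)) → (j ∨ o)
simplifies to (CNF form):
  j ∨ o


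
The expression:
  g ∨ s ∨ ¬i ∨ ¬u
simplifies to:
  g ∨ s ∨ ¬i ∨ ¬u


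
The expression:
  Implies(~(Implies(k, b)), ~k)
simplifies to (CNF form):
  b | ~k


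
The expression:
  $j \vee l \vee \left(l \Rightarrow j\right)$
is always true.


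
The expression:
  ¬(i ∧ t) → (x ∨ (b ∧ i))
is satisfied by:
  {i: True, x: True, b: True, t: True}
  {i: True, x: True, b: True, t: False}
  {i: True, x: True, t: True, b: False}
  {i: True, x: True, t: False, b: False}
  {x: True, b: True, t: True, i: False}
  {x: True, b: True, t: False, i: False}
  {x: True, b: False, t: True, i: False}
  {x: True, b: False, t: False, i: False}
  {i: True, b: True, t: True, x: False}
  {i: True, b: True, t: False, x: False}
  {i: True, t: True, b: False, x: False}


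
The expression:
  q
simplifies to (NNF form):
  q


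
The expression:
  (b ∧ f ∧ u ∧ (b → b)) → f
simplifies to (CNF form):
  True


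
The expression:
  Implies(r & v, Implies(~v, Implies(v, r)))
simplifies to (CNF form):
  True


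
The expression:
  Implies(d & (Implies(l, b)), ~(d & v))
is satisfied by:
  {l: True, b: False, v: False, d: False}
  {l: False, b: False, v: False, d: False}
  {l: True, b: True, v: False, d: False}
  {b: True, l: False, v: False, d: False}
  {d: True, l: True, b: False, v: False}
  {d: True, l: False, b: False, v: False}
  {d: True, l: True, b: True, v: False}
  {d: True, b: True, l: False, v: False}
  {v: True, l: True, d: False, b: False}
  {v: True, d: False, b: False, l: False}
  {l: True, v: True, b: True, d: False}
  {v: True, b: True, d: False, l: False}
  {l: True, v: True, d: True, b: False}


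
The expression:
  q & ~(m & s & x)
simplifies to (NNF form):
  q & (~m | ~s | ~x)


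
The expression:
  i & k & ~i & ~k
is never true.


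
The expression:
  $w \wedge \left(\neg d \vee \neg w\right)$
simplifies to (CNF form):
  $w \wedge \neg d$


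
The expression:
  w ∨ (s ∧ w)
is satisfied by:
  {w: True}


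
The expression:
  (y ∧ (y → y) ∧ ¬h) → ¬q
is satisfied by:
  {h: True, q: False, y: False}
  {h: False, q: False, y: False}
  {y: True, h: True, q: False}
  {y: True, h: False, q: False}
  {q: True, h: True, y: False}
  {q: True, h: False, y: False}
  {q: True, y: True, h: True}


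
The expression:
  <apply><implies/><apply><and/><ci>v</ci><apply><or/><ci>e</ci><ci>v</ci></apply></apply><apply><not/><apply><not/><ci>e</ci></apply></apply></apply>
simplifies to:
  <apply><or/><ci>e</ci><apply><not/><ci>v</ci></apply></apply>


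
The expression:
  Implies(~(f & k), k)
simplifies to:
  k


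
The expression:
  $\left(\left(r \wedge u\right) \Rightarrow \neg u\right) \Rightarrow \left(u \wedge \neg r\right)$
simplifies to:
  $u$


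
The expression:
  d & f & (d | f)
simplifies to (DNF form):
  d & f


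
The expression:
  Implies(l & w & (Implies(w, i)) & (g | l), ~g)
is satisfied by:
  {l: False, i: False, w: False, g: False}
  {g: True, l: False, i: False, w: False}
  {w: True, l: False, i: False, g: False}
  {g: True, w: True, l: False, i: False}
  {i: True, g: False, l: False, w: False}
  {g: True, i: True, l: False, w: False}
  {w: True, i: True, g: False, l: False}
  {g: True, w: True, i: True, l: False}
  {l: True, w: False, i: False, g: False}
  {g: True, l: True, w: False, i: False}
  {w: True, l: True, g: False, i: False}
  {g: True, w: True, l: True, i: False}
  {i: True, l: True, w: False, g: False}
  {g: True, i: True, l: True, w: False}
  {w: True, i: True, l: True, g: False}


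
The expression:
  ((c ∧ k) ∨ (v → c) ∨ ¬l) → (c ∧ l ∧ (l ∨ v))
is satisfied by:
  {c: True, v: True, l: True}
  {c: True, l: True, v: False}
  {v: True, l: True, c: False}


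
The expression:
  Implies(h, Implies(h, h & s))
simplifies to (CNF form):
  s | ~h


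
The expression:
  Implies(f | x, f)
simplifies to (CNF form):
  f | ~x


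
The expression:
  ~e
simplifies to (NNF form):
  ~e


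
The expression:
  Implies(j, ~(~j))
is always true.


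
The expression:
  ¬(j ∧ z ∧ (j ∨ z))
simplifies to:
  ¬j ∨ ¬z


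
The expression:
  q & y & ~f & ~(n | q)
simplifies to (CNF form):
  False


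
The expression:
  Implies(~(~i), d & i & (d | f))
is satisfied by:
  {d: True, i: False}
  {i: False, d: False}
  {i: True, d: True}


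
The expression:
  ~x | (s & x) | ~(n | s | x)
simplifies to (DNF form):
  s | ~x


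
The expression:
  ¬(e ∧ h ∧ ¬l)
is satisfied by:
  {l: True, h: False, e: False}
  {h: False, e: False, l: False}
  {l: True, e: True, h: False}
  {e: True, h: False, l: False}
  {l: True, h: True, e: False}
  {h: True, l: False, e: False}
  {l: True, e: True, h: True}


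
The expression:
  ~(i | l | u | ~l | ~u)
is never true.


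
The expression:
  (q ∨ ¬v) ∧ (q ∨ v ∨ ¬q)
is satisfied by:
  {q: True, v: False}
  {v: False, q: False}
  {v: True, q: True}


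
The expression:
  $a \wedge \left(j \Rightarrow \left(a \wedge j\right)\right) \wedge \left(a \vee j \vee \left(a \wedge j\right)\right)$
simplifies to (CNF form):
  $a$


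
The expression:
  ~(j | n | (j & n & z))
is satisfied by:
  {n: False, j: False}


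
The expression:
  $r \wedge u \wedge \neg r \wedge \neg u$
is never true.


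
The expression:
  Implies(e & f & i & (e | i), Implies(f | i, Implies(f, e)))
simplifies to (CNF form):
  True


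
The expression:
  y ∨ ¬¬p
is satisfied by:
  {y: True, p: True}
  {y: True, p: False}
  {p: True, y: False}


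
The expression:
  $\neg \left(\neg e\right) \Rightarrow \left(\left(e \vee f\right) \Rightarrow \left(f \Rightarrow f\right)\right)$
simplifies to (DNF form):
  $\text{True}$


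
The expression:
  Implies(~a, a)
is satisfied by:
  {a: True}


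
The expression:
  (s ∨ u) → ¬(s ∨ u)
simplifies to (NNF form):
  ¬s ∧ ¬u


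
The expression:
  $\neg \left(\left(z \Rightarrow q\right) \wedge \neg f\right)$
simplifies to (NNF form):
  $f \vee \left(z \wedge \neg q\right)$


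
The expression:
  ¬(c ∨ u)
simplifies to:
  ¬c ∧ ¬u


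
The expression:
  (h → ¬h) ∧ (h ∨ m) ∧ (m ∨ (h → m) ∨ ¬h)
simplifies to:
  m ∧ ¬h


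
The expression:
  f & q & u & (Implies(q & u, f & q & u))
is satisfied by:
  {f: True, u: True, q: True}


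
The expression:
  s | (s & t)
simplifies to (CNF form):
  s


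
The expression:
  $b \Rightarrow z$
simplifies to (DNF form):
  $z \vee \neg b$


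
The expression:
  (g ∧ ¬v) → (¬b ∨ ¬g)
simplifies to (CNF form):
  v ∨ ¬b ∨ ¬g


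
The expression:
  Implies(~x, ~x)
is always true.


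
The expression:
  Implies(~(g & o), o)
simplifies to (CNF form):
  o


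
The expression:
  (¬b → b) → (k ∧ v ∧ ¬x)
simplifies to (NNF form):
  (k ∧ v ∧ ¬x) ∨ ¬b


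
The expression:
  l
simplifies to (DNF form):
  l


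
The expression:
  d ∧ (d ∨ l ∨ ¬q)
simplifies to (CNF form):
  d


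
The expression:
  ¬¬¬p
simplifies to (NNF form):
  ¬p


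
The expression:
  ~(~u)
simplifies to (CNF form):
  u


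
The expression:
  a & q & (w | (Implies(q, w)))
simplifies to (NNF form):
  a & q & w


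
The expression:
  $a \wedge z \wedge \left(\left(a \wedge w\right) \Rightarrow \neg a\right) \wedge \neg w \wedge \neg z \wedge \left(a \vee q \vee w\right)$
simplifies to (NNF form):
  $\text{False}$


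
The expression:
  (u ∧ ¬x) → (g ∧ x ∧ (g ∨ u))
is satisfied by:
  {x: True, u: False}
  {u: False, x: False}
  {u: True, x: True}


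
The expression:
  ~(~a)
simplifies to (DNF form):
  a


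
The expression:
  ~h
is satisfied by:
  {h: False}


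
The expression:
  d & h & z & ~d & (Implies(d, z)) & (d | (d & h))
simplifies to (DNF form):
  False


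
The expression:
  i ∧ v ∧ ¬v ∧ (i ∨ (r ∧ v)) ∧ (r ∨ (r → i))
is never true.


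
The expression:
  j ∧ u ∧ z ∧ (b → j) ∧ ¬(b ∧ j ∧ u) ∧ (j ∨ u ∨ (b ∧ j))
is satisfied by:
  {z: True, j: True, u: True, b: False}


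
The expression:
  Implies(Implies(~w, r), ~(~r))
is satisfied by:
  {r: True, w: False}
  {w: False, r: False}
  {w: True, r: True}


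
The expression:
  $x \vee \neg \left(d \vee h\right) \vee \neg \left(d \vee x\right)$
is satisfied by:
  {x: True, d: False}
  {d: False, x: False}
  {d: True, x: True}


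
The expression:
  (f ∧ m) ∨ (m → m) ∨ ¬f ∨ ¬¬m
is always true.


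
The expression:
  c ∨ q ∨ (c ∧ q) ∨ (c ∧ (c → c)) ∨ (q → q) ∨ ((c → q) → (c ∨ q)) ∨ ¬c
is always true.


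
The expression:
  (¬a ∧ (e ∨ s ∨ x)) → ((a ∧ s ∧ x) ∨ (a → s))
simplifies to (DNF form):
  True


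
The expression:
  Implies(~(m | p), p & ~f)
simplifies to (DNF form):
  m | p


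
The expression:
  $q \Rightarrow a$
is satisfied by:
  {a: True, q: False}
  {q: False, a: False}
  {q: True, a: True}


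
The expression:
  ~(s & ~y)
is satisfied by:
  {y: True, s: False}
  {s: False, y: False}
  {s: True, y: True}


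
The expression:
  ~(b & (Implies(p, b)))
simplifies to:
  ~b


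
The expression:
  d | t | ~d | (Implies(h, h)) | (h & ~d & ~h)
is always true.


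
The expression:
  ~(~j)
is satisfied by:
  {j: True}


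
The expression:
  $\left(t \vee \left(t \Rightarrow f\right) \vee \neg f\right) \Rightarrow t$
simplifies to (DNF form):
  $t$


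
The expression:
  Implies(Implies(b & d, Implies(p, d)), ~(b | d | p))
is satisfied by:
  {d: False, p: False, b: False}


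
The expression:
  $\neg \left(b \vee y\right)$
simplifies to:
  $\neg b \wedge \neg y$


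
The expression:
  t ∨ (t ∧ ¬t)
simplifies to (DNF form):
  t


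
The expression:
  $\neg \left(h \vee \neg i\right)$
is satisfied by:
  {i: True, h: False}


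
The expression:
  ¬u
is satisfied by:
  {u: False}


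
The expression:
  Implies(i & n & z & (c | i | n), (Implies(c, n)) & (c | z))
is always true.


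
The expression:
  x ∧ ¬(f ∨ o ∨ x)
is never true.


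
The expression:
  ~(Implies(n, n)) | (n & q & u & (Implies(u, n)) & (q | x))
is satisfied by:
  {u: True, q: True, n: True}


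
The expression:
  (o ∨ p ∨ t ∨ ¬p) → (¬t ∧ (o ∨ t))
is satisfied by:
  {o: True, t: False}


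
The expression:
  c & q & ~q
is never true.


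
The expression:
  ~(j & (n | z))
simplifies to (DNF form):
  ~j | (~n & ~z)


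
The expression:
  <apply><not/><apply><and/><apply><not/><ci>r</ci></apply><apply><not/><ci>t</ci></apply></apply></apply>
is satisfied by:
  {r: True, t: True}
  {r: True, t: False}
  {t: True, r: False}


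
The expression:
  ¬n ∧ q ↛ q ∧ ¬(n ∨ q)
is never true.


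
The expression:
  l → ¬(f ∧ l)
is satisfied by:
  {l: False, f: False}
  {f: True, l: False}
  {l: True, f: False}


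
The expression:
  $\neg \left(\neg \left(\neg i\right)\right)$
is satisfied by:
  {i: False}


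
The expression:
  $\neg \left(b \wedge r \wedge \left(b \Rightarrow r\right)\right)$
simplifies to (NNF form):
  $\neg b \vee \neg r$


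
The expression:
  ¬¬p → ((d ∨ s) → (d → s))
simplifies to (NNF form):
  s ∨ ¬d ∨ ¬p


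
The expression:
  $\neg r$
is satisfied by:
  {r: False}


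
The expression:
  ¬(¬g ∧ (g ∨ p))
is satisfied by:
  {g: True, p: False}
  {p: False, g: False}
  {p: True, g: True}


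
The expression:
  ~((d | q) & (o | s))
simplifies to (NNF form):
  (~d | ~o) & (~d | ~s) & (~o | ~q) & (~q | ~s)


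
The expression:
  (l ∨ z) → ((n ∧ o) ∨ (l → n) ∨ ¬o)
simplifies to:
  n ∨ ¬l ∨ ¬o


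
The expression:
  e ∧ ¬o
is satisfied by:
  {e: True, o: False}


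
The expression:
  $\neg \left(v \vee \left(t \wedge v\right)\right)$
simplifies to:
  $\neg v$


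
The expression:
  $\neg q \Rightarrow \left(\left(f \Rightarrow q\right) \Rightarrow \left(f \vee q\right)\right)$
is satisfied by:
  {q: True, f: True}
  {q: True, f: False}
  {f: True, q: False}


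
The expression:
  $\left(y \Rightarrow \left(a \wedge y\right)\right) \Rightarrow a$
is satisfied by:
  {a: True, y: True}
  {a: True, y: False}
  {y: True, a: False}


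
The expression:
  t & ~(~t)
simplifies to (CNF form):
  t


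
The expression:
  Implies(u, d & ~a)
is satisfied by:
  {d: True, u: False, a: False}
  {d: False, u: False, a: False}
  {a: True, d: True, u: False}
  {a: True, d: False, u: False}
  {u: True, d: True, a: False}


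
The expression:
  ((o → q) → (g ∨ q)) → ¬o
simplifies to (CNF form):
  ¬o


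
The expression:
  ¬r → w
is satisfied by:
  {r: True, w: True}
  {r: True, w: False}
  {w: True, r: False}


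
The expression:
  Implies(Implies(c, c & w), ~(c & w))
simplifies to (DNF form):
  ~c | ~w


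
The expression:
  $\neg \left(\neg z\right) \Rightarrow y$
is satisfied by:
  {y: True, z: False}
  {z: False, y: False}
  {z: True, y: True}


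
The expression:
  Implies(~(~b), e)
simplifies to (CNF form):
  e | ~b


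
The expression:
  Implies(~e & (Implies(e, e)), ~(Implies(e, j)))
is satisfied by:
  {e: True}


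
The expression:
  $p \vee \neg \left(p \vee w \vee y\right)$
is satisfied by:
  {p: True, w: False, y: False}
  {y: True, p: True, w: False}
  {p: True, w: True, y: False}
  {y: True, p: True, w: True}
  {y: False, w: False, p: False}


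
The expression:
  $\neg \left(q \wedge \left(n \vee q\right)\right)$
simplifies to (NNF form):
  $\neg q$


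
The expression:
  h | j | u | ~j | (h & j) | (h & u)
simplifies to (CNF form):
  True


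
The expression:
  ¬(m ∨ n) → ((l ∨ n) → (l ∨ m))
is always true.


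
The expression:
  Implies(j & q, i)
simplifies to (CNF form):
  i | ~j | ~q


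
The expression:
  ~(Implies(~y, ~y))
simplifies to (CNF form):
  False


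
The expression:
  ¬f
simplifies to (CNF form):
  ¬f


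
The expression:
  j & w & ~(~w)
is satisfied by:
  {j: True, w: True}


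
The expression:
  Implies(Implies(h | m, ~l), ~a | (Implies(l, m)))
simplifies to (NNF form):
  h | m | ~a | ~l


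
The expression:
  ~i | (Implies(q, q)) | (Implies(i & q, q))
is always true.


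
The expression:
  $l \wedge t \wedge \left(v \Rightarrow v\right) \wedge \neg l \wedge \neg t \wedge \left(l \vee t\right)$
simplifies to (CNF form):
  $\text{False}$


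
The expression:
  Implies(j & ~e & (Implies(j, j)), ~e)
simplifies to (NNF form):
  True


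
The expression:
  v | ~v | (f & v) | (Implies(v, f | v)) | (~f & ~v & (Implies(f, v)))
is always true.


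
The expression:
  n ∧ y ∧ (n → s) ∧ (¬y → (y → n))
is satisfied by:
  {s: True, y: True, n: True}


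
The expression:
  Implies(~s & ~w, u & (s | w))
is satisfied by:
  {s: True, w: True}
  {s: True, w: False}
  {w: True, s: False}


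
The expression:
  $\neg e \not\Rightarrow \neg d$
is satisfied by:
  {d: True, e: False}


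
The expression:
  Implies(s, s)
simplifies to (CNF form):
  True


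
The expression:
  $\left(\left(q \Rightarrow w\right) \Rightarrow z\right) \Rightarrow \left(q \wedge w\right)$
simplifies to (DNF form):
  $\left(q \wedge w\right) \vee \left(\neg q \wedge \neg z\right)$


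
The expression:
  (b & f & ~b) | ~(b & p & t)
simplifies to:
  ~b | ~p | ~t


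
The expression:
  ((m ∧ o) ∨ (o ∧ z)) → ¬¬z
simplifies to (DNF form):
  z ∨ ¬m ∨ ¬o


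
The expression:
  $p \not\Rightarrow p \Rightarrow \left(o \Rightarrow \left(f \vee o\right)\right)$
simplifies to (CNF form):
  $\text{True}$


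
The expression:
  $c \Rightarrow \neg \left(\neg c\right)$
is always true.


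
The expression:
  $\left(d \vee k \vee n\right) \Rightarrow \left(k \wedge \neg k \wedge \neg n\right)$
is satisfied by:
  {n: False, d: False, k: False}


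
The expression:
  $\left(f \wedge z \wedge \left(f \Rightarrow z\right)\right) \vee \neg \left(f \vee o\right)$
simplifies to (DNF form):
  $\left(f \wedge z\right) \vee \left(\neg f \wedge \neg o\right)$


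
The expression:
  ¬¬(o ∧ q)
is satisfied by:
  {o: True, q: True}


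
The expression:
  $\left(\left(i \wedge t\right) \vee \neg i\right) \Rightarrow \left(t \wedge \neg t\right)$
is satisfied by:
  {i: True, t: False}


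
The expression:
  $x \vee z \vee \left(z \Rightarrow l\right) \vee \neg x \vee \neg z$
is always true.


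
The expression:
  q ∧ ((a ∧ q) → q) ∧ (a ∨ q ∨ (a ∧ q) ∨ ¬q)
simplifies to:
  q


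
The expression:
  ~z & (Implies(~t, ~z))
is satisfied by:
  {z: False}


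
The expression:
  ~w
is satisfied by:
  {w: False}


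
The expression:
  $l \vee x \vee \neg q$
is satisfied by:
  {x: True, l: True, q: False}
  {x: True, l: False, q: False}
  {l: True, x: False, q: False}
  {x: False, l: False, q: False}
  {q: True, x: True, l: True}
  {q: True, x: True, l: False}
  {q: True, l: True, x: False}


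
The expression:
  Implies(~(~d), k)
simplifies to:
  k | ~d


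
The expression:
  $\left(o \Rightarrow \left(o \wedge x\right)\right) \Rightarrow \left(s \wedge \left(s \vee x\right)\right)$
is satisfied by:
  {s: True, o: True, x: False}
  {s: True, o: False, x: False}
  {x: True, s: True, o: True}
  {x: True, s: True, o: False}
  {o: True, x: False, s: False}


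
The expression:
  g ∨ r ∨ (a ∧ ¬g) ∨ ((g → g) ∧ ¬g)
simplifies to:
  True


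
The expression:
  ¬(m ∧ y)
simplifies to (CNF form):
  ¬m ∨ ¬y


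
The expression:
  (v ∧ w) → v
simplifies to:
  True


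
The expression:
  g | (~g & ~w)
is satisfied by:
  {g: True, w: False}
  {w: False, g: False}
  {w: True, g: True}


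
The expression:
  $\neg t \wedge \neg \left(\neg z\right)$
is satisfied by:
  {z: True, t: False}


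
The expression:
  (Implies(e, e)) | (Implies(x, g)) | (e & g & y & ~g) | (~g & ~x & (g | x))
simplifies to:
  True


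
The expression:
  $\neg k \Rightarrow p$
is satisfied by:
  {k: True, p: True}
  {k: True, p: False}
  {p: True, k: False}


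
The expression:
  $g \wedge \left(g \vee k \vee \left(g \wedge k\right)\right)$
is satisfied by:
  {g: True}


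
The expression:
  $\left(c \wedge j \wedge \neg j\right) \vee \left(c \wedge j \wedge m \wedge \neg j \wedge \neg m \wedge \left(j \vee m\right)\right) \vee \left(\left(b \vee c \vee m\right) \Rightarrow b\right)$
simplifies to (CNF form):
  $\left(b \vee \neg c\right) \wedge \left(b \vee \neg m\right)$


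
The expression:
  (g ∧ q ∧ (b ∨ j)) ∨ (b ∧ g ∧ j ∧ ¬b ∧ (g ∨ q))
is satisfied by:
  {g: True, q: True, b: True, j: True}
  {g: True, q: True, b: True, j: False}
  {g: True, q: True, j: True, b: False}


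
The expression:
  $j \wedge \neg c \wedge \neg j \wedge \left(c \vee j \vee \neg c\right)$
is never true.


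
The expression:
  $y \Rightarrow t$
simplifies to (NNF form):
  $t \vee \neg y$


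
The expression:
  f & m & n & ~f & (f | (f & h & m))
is never true.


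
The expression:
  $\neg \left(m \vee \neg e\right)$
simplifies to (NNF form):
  $e \wedge \neg m$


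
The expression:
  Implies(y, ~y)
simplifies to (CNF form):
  ~y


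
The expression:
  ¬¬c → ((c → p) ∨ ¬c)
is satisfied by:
  {p: True, c: False}
  {c: False, p: False}
  {c: True, p: True}


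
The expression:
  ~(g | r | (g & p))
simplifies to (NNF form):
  ~g & ~r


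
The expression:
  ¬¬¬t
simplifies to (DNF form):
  ¬t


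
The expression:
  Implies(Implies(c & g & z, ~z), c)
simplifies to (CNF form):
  c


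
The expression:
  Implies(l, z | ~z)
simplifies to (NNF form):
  True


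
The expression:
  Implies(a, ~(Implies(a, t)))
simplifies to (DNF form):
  ~a | ~t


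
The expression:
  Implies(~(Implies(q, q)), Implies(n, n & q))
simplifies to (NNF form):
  True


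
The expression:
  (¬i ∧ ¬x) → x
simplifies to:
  i ∨ x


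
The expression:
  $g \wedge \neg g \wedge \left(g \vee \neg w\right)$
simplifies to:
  $\text{False}$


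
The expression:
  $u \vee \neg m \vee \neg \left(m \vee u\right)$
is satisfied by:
  {u: True, m: False}
  {m: False, u: False}
  {m: True, u: True}


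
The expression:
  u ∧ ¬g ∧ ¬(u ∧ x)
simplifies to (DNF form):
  u ∧ ¬g ∧ ¬x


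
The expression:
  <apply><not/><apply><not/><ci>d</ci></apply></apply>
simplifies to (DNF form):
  <ci>d</ci>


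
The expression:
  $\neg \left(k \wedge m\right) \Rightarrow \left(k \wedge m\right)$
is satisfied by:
  {m: True, k: True}


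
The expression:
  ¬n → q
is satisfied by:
  {n: True, q: True}
  {n: True, q: False}
  {q: True, n: False}


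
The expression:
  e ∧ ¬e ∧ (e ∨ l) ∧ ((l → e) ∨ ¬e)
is never true.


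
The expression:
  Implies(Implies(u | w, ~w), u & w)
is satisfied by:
  {w: True}


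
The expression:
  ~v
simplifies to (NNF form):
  ~v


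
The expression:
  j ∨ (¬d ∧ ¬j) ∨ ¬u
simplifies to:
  j ∨ ¬d ∨ ¬u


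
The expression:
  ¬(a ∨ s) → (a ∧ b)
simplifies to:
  a ∨ s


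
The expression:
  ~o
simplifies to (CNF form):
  ~o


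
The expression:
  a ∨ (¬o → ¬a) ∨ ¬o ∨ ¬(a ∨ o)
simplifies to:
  True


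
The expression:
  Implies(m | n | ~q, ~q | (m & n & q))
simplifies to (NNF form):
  ~q | (m & n) | (~m & ~n)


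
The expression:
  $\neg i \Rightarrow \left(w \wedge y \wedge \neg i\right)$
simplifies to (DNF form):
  $i \vee \left(w \wedge y\right)$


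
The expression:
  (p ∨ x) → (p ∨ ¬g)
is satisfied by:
  {p: True, g: False, x: False}
  {g: False, x: False, p: False}
  {x: True, p: True, g: False}
  {x: True, g: False, p: False}
  {p: True, g: True, x: False}
  {g: True, p: False, x: False}
  {x: True, g: True, p: True}


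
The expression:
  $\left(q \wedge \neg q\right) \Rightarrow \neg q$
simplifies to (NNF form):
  $\text{True}$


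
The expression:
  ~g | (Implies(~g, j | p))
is always true.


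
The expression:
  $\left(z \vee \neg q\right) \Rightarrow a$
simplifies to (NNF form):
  $a \vee \left(q \wedge \neg z\right)$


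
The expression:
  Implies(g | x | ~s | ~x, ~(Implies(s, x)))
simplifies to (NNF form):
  s & ~x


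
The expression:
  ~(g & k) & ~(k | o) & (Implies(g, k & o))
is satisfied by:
  {g: False, o: False, k: False}


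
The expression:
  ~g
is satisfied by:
  {g: False}


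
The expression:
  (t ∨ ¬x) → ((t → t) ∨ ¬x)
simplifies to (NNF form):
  True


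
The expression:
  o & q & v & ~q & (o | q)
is never true.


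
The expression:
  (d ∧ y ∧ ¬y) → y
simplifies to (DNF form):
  True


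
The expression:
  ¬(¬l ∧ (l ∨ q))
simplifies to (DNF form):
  l ∨ ¬q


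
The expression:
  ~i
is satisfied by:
  {i: False}


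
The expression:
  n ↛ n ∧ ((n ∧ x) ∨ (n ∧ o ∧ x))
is never true.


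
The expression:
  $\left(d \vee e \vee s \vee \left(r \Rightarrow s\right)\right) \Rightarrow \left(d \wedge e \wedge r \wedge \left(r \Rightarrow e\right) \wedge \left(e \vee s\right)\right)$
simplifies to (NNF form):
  $r \wedge \left(d \vee \neg e\right) \wedge \left(d \vee \neg s\right) \wedge \left(e \vee \neg d\right)$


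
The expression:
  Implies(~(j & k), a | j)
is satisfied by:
  {a: True, j: True}
  {a: True, j: False}
  {j: True, a: False}


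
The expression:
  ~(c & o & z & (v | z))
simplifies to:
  ~c | ~o | ~z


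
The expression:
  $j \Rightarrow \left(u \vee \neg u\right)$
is always true.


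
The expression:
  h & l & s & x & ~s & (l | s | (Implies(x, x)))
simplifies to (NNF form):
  False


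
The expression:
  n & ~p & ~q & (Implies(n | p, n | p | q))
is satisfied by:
  {n: True, q: False, p: False}


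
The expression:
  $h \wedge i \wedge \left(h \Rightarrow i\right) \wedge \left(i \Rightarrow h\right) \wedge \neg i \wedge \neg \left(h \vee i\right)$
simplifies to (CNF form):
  $\text{False}$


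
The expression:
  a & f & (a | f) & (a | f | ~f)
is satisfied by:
  {a: True, f: True}


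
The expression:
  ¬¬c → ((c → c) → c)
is always true.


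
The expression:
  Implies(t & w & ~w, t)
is always true.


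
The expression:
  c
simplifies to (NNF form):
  c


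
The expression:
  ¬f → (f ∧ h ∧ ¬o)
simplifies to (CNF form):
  f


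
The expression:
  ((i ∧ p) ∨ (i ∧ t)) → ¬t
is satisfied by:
  {t: False, i: False}
  {i: True, t: False}
  {t: True, i: False}


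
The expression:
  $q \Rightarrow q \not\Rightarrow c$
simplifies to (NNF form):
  $\neg c \vee \neg q$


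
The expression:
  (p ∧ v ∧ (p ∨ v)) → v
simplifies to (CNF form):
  True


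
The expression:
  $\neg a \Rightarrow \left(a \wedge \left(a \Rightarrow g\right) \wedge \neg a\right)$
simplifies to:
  $a$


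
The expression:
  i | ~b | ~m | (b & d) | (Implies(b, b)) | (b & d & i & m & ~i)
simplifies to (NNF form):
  True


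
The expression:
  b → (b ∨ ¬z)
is always true.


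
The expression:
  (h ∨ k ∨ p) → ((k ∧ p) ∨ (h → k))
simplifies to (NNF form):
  k ∨ ¬h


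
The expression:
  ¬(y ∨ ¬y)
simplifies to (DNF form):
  False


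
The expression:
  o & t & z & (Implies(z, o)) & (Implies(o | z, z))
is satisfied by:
  {t: True, z: True, o: True}


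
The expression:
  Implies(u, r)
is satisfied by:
  {r: True, u: False}
  {u: False, r: False}
  {u: True, r: True}


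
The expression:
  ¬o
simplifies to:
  ¬o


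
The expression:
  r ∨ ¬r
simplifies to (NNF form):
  True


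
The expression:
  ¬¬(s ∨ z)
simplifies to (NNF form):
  s ∨ z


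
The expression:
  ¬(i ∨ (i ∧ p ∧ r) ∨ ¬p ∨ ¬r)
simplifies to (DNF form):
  p ∧ r ∧ ¬i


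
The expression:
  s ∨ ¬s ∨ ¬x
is always true.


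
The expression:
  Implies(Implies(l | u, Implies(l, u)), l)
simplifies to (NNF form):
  l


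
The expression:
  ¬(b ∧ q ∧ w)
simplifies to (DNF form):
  ¬b ∨ ¬q ∨ ¬w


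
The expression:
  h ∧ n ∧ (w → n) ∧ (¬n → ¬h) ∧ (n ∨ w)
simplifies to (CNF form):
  h ∧ n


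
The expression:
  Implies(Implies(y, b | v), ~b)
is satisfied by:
  {b: False}


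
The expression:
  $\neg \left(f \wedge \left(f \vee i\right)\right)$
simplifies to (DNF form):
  $\neg f$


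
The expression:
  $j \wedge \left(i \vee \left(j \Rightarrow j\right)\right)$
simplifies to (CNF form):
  $j$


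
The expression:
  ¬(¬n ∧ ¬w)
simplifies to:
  n ∨ w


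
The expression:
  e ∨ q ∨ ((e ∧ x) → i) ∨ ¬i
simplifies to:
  True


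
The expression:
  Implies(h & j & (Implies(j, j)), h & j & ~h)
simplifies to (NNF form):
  ~h | ~j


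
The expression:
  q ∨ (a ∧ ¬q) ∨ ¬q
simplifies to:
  True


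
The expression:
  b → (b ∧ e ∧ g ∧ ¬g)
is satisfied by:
  {b: False}


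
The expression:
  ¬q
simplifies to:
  ¬q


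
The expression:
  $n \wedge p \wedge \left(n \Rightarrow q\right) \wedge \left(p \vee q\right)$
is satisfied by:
  {p: True, q: True, n: True}


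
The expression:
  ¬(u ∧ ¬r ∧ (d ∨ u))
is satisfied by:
  {r: True, u: False}
  {u: False, r: False}
  {u: True, r: True}


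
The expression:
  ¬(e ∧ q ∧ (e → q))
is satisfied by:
  {e: False, q: False}
  {q: True, e: False}
  {e: True, q: False}


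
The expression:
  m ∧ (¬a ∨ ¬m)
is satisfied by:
  {m: True, a: False}


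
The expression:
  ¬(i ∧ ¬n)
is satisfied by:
  {n: True, i: False}
  {i: False, n: False}
  {i: True, n: True}


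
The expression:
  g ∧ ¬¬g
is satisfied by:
  {g: True}


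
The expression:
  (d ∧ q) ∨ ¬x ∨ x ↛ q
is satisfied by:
  {d: True, x: False, q: False}
  {x: False, q: False, d: False}
  {d: True, q: True, x: False}
  {q: True, x: False, d: False}
  {d: True, x: True, q: False}
  {x: True, d: False, q: False}
  {d: True, q: True, x: True}


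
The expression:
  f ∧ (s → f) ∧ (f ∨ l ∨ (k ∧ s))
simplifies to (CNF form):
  f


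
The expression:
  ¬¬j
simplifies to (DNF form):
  j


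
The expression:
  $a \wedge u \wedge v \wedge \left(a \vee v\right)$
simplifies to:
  $a \wedge u \wedge v$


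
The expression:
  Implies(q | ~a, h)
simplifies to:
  h | (a & ~q)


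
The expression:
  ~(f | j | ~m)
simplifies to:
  m & ~f & ~j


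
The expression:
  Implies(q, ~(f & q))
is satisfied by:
  {q: False, f: False}
  {f: True, q: False}
  {q: True, f: False}


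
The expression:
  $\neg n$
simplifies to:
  $\neg n$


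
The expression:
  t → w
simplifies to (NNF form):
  w ∨ ¬t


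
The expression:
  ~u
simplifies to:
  ~u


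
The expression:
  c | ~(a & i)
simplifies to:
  c | ~a | ~i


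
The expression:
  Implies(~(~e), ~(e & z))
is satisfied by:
  {e: False, z: False}
  {z: True, e: False}
  {e: True, z: False}


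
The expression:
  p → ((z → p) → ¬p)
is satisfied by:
  {p: False}


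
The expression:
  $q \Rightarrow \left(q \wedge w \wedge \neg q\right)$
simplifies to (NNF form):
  $\neg q$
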